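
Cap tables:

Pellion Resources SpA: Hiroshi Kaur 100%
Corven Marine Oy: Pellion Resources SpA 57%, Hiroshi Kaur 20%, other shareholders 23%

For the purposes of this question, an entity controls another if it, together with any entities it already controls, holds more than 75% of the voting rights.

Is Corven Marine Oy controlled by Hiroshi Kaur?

Hiroshi holds 100% of Pellion, so Hiroshi controls Pellion.
Pellion and Hiroshi together hold 57% + 20% = 77% of Corven, so Hiroshi controls Corven.

Yes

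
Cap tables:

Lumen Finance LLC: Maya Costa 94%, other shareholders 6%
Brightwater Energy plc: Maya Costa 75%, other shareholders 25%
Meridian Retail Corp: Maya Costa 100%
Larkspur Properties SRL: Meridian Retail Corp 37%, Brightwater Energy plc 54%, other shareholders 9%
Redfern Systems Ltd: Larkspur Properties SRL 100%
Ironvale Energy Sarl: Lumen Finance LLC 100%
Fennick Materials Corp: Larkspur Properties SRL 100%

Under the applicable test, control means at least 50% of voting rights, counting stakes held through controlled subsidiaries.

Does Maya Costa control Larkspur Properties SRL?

Yes

Maya holds 75% of Brightwater, so Maya controls Brightwater.
Maya holds 100% of Meridian, so Maya controls Meridian.
Meridian and Brightwater together hold 37% + 54% = 91% of Larkspur, so Maya controls Larkspur.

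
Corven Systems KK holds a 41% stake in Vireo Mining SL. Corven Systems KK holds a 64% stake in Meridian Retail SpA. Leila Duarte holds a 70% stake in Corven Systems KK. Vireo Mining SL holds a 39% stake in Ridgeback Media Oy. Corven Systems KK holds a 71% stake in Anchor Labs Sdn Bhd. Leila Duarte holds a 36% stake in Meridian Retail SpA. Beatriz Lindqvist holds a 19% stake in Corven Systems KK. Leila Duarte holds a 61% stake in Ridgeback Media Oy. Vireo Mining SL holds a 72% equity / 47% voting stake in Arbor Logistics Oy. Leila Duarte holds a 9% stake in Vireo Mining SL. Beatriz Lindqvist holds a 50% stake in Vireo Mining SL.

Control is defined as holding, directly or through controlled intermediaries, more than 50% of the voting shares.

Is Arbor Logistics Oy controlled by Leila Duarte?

Leila holds 70% of Corven, so Leila controls Corven.
Corven holds 71% of Anchor, so Leila controls Anchor.
Leila holds 61% of Ridgeback, so Leila controls Ridgeback.
Corven and Leila together hold 64% + 36% = 100% of Meridian, so Leila controls Meridian.
Neither Leila nor any entity Leila controls holds any voting interest in Arbor.
So Leila does not control Arbor.

No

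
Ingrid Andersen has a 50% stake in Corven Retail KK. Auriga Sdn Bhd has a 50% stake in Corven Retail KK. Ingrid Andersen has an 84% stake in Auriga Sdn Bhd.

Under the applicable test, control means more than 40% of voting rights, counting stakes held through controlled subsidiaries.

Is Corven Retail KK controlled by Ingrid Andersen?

Ingrid holds 84% of Auriga, so Ingrid controls Auriga.
Ingrid and Auriga together hold 50% + 50% = 100% of Corven, so Ingrid controls Corven.

Yes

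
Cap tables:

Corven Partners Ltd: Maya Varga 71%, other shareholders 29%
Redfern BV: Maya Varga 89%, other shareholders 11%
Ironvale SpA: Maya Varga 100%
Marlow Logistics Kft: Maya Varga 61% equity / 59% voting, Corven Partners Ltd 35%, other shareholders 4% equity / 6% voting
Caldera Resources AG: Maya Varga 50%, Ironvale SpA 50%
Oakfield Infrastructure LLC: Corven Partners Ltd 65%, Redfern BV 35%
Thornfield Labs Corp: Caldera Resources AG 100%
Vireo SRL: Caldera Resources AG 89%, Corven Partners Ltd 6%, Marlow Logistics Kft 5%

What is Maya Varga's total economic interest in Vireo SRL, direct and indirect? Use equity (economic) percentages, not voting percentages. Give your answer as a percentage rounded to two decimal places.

97.55%

Maya reaches Vireo along 5 paths.
Via Caldera: 50% × 89% = 44.5%.
Via Ironvale → Caldera: 100% × 50% × 89% = 44.5%.
Via Corven: 71% × 6% = 4.26%.
Via Marlow: 61% × 5% = 3.05%.
Via Corven → Marlow: 71% × 35% × 5% = 1.2425%.
Total: 44.5% + 44.5% + 4.26% + 3.05% + 1.2425% = 97.5525%.
Rounded: 97.55%.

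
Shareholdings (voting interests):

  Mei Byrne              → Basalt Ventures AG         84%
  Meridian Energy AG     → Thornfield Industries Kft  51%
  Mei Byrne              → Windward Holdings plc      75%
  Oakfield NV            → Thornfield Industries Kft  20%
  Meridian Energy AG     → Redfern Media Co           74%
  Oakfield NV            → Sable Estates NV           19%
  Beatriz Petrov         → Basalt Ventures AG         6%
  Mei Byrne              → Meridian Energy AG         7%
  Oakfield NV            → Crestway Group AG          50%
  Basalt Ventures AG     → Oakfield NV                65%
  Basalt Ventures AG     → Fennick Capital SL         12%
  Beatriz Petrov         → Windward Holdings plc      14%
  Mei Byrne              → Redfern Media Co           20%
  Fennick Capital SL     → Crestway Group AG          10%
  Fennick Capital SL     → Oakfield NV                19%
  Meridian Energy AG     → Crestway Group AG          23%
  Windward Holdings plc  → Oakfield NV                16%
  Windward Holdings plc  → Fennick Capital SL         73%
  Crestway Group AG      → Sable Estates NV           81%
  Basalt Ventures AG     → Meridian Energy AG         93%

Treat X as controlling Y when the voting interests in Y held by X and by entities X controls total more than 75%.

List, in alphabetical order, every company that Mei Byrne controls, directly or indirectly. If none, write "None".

Basalt Ventures AG, Meridian Energy AG, Redfern Media Co

Mei holds 84% of Basalt, so Mei controls Basalt.
Basalt and Mei together hold 93% + 7% = 100% of Meridian, so Mei controls Meridian.
Meridian and Mei together hold 74% + 20% = 94% of Redfern, so Mei controls Redfern.
No other company's threshold is met.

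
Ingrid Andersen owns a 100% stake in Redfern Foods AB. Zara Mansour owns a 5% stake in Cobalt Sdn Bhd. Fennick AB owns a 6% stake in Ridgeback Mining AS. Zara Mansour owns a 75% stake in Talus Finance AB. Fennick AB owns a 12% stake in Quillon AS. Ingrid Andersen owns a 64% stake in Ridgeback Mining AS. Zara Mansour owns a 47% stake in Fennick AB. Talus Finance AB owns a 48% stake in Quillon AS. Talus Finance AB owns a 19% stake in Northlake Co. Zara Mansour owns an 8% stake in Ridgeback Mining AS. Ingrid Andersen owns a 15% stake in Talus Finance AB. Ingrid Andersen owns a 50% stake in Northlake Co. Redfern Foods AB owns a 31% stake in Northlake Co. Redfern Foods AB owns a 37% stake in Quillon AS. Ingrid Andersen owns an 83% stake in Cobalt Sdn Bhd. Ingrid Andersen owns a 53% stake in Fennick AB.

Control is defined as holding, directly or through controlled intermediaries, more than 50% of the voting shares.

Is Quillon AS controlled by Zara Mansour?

Zara holds 75% of Talus, so Zara controls Talus.
In Quillon, Zara's side holds only 48%, not > 50%.
So Zara does not control Quillon.

No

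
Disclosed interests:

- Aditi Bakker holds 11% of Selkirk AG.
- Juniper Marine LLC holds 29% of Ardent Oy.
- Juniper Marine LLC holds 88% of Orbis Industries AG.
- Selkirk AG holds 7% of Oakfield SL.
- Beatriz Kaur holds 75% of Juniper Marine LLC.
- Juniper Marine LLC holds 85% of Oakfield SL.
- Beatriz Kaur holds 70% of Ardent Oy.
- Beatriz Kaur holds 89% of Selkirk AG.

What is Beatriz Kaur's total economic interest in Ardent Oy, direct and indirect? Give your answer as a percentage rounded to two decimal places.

Beatriz reaches Ardent along 2 paths.
Direct stake: 70% = 70%.
Via Juniper: 75% × 29% = 21.75%.
Total: 70% + 21.75% = 91.75%.

91.75%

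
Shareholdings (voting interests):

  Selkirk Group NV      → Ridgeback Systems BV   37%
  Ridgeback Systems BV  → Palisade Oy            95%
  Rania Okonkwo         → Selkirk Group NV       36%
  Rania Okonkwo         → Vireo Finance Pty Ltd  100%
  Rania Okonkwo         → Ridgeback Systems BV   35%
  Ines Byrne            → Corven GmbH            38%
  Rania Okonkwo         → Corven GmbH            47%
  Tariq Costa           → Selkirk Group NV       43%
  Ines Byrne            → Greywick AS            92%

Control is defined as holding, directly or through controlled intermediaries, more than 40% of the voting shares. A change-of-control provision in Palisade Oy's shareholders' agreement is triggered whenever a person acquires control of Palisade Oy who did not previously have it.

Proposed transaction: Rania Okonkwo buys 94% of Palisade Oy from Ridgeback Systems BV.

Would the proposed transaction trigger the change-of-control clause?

Yes

The purchase adds only to Rania's holdings (Ridgeback's stake shrinks), so Rania is the only person who could newly come to control Palisade.
Rania holds 47% of Corven, so Rania controls Corven.
Rania holds 100% of Vireo, so Rania controls Vireo.
Neither Rania nor any entity Rania controls holds any voting interest in Palisade.
So before the transaction, Rania does not control Palisade.
After the purchase, Rania holds 94% of Palisade directly, and Ridgeback's stake falls to 1%.
Rania holds 94% of Palisade, so Rania controls Palisade.
Rania did not control Palisade before and does after, so the clause is triggered.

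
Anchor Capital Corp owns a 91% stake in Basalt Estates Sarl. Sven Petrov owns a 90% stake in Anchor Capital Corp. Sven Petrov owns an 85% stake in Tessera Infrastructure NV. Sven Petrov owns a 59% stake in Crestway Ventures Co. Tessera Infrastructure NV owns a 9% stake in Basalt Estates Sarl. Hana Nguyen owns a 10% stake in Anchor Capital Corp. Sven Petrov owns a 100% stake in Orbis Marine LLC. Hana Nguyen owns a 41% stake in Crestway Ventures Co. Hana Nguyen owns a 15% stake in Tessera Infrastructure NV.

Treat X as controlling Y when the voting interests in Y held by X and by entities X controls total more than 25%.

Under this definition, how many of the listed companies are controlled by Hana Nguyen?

1

Hana holds 41% of Crestway, so Hana controls Crestway.
No other company's threshold is met.
Hana controls 1 company.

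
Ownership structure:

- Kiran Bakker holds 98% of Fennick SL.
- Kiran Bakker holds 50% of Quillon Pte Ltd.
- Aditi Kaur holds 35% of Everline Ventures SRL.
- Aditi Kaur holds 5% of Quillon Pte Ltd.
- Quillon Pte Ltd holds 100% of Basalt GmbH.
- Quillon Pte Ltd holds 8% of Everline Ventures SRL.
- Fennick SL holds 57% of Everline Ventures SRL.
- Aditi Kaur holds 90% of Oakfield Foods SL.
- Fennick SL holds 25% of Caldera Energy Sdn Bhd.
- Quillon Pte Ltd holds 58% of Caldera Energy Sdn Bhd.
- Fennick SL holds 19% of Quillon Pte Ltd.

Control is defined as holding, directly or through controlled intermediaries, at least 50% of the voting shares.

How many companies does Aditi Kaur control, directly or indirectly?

1

Aditi holds 90% of Oakfield, so Aditi controls Oakfield.
No other company's threshold is met.
Aditi controls 1 company.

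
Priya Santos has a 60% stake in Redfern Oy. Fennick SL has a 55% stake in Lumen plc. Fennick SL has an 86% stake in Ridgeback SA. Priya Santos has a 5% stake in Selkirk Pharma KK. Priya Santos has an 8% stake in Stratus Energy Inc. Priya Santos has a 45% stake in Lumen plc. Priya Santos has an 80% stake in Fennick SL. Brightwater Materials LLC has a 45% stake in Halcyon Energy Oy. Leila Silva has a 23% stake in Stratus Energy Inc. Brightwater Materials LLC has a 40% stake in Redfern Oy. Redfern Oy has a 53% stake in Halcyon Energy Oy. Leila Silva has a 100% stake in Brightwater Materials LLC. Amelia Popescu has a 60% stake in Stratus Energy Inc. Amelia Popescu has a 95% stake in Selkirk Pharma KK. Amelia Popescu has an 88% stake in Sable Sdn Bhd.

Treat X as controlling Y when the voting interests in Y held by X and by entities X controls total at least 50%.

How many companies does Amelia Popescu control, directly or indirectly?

3

Amelia holds 60% of Stratus, so Amelia controls Stratus.
Amelia holds 95% of Selkirk, so Amelia controls Selkirk.
Amelia holds 88% of Sable, so Amelia controls Sable.
No other company's threshold is met.
Amelia controls 3 companies.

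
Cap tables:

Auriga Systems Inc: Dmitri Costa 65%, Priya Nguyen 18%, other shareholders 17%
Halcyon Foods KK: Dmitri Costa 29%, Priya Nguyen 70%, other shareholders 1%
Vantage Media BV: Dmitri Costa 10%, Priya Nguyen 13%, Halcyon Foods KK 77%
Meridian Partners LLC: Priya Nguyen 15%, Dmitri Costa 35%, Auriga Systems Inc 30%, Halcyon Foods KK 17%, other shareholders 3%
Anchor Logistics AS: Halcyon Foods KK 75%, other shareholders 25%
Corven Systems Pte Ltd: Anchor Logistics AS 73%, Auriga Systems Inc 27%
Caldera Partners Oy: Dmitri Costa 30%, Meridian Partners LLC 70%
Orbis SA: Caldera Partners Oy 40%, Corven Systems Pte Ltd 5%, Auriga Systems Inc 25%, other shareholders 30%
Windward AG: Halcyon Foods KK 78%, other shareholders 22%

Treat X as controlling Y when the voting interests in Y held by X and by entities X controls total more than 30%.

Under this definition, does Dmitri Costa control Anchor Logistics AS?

Dmitri holds 65% of Auriga, so Dmitri controls Auriga.
Dmitri and Auriga together hold 35% + 30% = 65% of Meridian, so Dmitri controls Meridian.
Dmitri and Meridian together hold 30% + 70% = 100% of Caldera, so Dmitri controls Caldera.
Caldera and Auriga together hold 40% + 25% = 65% of Orbis, so Dmitri controls Orbis.
Neither Dmitri nor any entity Dmitri controls holds any voting interest in Anchor.
So Dmitri does not control Anchor.

No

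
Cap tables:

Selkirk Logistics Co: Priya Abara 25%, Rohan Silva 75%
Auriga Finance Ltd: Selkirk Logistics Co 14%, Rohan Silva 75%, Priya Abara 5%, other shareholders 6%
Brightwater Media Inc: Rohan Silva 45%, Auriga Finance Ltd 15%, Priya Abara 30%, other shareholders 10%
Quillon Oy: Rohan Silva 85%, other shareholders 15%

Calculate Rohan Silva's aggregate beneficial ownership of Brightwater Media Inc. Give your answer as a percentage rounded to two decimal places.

57.83%

Rohan reaches Brightwater along 3 paths.
Direct stake: 45% = 45%.
Via Selkirk → Auriga: 75% × 14% × 15% = 1.575%.
Via Auriga: 75% × 15% = 11.25%.
Total: 45% + 1.575% + 11.25% = 57.825%.
Rounded: 57.83%.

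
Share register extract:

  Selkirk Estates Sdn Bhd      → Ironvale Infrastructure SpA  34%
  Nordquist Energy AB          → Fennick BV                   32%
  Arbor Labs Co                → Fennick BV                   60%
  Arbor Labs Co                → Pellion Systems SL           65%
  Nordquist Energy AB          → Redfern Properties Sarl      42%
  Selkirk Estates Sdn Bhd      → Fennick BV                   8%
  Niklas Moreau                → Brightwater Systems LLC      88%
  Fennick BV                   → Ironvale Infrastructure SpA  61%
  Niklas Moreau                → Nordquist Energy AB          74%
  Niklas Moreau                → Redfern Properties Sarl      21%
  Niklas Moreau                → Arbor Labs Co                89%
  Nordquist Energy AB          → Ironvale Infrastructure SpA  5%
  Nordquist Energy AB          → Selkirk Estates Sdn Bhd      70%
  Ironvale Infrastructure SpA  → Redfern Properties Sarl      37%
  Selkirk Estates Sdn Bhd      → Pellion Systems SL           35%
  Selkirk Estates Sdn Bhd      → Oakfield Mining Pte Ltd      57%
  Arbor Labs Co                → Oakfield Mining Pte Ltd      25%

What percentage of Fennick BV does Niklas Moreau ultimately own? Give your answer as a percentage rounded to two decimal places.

81.22%

Niklas reaches Fennick along 3 paths.
Via Nordquist: 74% × 32% = 23.68%.
Via Arbor: 89% × 60% = 53.4%.
Via Nordquist → Selkirk: 74% × 70% × 8% = 4.144%.
Total: 23.68% + 53.4% + 4.144% = 81.224%.
Rounded: 81.22%.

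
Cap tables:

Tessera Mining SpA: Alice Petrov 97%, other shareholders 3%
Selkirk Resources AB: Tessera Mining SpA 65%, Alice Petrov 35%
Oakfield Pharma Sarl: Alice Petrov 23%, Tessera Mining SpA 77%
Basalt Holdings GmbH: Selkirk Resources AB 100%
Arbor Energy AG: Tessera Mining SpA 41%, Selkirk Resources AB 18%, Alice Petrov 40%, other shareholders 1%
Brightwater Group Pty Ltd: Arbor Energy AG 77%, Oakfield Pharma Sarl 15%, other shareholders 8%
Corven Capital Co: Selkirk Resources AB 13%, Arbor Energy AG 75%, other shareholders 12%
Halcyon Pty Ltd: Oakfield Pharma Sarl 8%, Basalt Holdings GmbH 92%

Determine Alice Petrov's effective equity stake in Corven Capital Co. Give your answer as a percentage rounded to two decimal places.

Alice reaches Corven along 6 paths.
Via Tessera → Selkirk: 97% × 65% × 13% = 8.1965%.
Via Selkirk: 35% × 13% = 4.55%.
Via Tessera → Arbor: 97% × 41% × 75% = 29.8275%.
Via Tessera → Selkirk → Arbor: 97% × 65% × 18% × 75% = 8.51175%.
Via Selkirk → Arbor: 35% × 18% × 75% = 4.725%.
Via Arbor: 40% × 75% = 30%.
Total: 8.1965% + 4.55% + 29.8275% + 8.51175% + 4.725% + 30% = 85.81075%.
Rounded: 85.81%.

85.81%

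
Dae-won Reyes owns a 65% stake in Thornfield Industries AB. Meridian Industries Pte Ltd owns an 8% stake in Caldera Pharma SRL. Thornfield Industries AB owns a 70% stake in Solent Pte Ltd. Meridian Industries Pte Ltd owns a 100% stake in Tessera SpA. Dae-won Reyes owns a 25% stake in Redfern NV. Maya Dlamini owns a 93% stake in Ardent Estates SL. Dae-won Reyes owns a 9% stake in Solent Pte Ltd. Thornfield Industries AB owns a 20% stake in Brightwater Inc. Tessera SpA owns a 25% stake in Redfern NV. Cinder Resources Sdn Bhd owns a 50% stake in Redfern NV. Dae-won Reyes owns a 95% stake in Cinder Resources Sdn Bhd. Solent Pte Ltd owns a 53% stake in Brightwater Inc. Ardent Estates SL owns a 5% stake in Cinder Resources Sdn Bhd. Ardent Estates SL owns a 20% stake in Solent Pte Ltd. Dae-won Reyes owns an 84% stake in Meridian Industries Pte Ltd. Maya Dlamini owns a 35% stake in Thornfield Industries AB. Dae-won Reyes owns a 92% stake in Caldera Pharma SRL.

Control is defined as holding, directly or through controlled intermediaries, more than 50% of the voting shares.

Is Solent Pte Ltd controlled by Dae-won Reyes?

Yes

Dae-won holds 65% of Thornfield, so Dae-won controls Thornfield.
Dae-won and Thornfield together hold 9% + 70% = 79% of Solent, so Dae-won controls Solent.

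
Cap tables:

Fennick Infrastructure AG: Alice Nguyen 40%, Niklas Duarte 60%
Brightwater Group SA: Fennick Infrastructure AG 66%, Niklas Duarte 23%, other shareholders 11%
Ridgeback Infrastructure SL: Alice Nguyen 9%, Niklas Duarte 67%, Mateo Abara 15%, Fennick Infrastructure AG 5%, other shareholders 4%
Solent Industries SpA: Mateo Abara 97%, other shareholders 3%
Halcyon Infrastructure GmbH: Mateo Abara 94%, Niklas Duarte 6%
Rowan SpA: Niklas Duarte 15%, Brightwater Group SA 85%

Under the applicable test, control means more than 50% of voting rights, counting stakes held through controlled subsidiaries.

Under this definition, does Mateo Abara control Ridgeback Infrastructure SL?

No

Mateo holds 97% of Solent, so Mateo controls Solent.
Mateo holds 94% of Halcyon, so Mateo controls Halcyon.
In Ridgeback, Mateo's side holds only 15%, not > 50%.
So Mateo does not control Ridgeback.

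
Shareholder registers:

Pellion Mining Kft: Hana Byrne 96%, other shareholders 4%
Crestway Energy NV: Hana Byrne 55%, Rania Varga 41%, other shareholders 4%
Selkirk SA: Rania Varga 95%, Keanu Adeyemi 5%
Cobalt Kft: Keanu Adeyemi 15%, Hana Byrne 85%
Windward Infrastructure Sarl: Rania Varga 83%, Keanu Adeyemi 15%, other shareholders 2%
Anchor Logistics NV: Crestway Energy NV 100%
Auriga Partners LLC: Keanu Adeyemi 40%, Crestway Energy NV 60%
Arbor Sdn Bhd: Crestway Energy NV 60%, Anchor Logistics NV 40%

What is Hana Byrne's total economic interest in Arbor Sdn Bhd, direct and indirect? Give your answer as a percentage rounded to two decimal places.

55.00%

Hana reaches Arbor along 2 paths.
Via Crestway: 55% × 60% = 33%.
Via Crestway → Anchor: 55% × 100% × 40% = 22%.
Total: 33% + 22% = 55%.
Rounded: 55.00%.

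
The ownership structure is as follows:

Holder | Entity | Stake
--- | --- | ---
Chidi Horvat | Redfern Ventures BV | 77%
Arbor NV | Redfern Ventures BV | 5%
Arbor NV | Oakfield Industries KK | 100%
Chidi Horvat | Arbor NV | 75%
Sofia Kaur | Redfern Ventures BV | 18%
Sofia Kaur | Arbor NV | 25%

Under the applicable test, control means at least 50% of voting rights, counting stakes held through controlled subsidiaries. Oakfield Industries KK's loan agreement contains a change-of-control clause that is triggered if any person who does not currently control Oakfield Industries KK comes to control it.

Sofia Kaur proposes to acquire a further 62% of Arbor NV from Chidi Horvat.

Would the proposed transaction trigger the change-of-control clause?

The purchase adds only to Sofia's holdings (Chidi's stake shrinks), so Sofia is the only person who could newly come to control Oakfield.
Sofia's largest direct stake is 25% in Arbor, which does not meet the threshold, so Sofia controls no company.
Neither Sofia nor any entity Sofia controls holds any voting interest in Oakfield.
So before the transaction, Sofia does not control Oakfield.
After the purchase, Sofia's direct stake in Arbor rises to 25% + 62% = 87%, and Chidi's stake falls to 13%.
Sofia holds 87% of Arbor, so Sofia controls Arbor.
Arbor holds 100% of Oakfield, so Sofia controls Oakfield.
Sofia did not control Oakfield before and does after, so the clause is triggered.

Yes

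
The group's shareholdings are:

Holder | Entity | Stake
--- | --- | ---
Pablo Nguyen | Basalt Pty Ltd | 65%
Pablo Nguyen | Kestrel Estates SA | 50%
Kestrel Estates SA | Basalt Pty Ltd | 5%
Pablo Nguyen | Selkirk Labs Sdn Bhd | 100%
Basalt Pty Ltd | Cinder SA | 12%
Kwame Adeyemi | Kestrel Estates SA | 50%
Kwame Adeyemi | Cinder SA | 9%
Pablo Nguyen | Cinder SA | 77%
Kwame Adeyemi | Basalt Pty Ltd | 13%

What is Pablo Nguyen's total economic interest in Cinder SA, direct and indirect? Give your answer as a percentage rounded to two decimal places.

Pablo reaches Cinder along 3 paths.
Via Kestrel → Basalt: 50% × 5% × 12% = 0.3%.
Via Basalt: 65% × 12% = 7.8%.
Direct stake: 77% = 77%.
Total: 0.3% + 7.8% + 77% = 85.1%.
Rounded: 85.10%.

85.10%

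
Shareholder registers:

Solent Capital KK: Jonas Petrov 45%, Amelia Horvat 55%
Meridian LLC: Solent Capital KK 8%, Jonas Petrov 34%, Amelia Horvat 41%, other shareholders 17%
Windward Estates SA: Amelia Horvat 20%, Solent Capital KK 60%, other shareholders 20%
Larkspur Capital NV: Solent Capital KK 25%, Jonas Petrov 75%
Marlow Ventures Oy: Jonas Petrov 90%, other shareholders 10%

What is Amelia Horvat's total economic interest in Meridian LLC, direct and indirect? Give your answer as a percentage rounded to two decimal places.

45.40%

Amelia reaches Meridian along 2 paths.
Via Solent: 55% × 8% = 4.4%.
Direct stake: 41% = 41%.
Total: 4.4% + 41% = 45.4%.
Rounded: 45.40%.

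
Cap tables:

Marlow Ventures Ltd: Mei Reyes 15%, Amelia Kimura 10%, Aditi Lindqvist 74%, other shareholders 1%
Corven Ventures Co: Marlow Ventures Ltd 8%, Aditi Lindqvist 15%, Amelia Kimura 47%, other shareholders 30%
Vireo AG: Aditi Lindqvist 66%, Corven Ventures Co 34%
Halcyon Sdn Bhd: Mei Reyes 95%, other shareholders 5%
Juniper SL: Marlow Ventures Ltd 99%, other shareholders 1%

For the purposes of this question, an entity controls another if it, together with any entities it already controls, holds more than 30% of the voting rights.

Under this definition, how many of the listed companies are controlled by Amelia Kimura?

Amelia holds 47% of Corven, so Amelia controls Corven.
Corven holds 34% of Vireo, so Amelia controls Vireo.
No other company's threshold is met.
Amelia controls 2 companies.

2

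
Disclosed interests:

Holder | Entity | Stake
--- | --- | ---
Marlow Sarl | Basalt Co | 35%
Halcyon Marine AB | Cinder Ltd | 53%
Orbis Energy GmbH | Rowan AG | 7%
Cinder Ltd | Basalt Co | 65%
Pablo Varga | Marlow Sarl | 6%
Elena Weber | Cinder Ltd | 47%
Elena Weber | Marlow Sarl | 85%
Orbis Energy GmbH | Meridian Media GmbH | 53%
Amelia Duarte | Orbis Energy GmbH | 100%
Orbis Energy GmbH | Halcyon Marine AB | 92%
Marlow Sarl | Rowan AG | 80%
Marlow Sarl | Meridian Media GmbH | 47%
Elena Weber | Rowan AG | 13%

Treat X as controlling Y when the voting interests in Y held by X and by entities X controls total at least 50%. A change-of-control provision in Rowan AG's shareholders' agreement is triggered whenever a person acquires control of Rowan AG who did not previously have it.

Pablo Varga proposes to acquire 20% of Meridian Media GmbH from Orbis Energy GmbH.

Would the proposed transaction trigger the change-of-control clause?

The purchase adds only to Pablo's holdings (Orbis's stake shrinks), so Pablo is the only person who could newly come to control Rowan.
Pablo's largest direct stake is 6% in Marlow, which does not meet the threshold, so Pablo controls no company.
Neither Pablo nor any entity Pablo controls holds any voting interest in Rowan.
So before the transaction, Pablo does not control Rowan.
After the purchase, Pablo holds 20% of Meridian directly, and Orbis's stake falls to 33%.
Pablo's side now holds 20% of Meridian, not ≥ 50%, so Pablo still does not control Meridian.
After the transaction, neither Pablo nor any entity Pablo controls holds a voting interest in Rowan, so Pablo still does not control it.
No new person acquires control, so the clause is not triggered.

No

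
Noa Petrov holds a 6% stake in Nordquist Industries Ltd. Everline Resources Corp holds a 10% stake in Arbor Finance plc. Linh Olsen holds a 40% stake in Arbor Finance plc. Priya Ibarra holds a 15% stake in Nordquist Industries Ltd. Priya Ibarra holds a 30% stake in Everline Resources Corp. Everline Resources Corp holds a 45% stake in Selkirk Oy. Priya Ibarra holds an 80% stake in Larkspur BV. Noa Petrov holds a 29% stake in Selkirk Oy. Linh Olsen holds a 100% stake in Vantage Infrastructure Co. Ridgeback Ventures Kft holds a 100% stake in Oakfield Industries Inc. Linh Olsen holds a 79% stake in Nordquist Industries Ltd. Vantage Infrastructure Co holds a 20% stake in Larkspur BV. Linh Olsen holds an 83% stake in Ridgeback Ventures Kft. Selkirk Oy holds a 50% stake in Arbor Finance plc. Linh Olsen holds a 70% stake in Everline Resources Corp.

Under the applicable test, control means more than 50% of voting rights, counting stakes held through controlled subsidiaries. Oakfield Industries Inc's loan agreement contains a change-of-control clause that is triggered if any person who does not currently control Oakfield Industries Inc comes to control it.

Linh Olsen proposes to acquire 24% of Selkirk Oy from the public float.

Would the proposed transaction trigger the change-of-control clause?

No

The purchase changes only Linh's holdings, so Linh is the only person who could newly come to control Oakfield.
Linh holds 83% of Ridgeback, so Linh controls Ridgeback.
Ridgeback holds 100% of Oakfield, so Linh controls Oakfield.
So Linh already controls Oakfield before the transaction.
After the purchase, Linh holds 24% of Selkirk directly.
Linh controlled Oakfield already, so this is not a new person acquiring control; every other person's position is unchanged or reduced.
No new person acquires control, so the clause is not triggered.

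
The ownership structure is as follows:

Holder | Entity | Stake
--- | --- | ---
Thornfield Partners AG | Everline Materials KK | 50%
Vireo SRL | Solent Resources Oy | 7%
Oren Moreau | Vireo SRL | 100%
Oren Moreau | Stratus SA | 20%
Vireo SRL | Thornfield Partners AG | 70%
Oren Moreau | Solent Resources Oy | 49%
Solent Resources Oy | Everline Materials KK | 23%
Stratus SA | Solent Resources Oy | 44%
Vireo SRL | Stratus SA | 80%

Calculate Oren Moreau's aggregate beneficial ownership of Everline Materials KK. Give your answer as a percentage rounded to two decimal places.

58.00%

Oren reaches Everline along 5 paths.
Via Vireo → Thornfield: 100% × 70% × 50% = 35%.
Via Stratus → Solent: 20% × 44% × 23% = 2.024%.
Via Vireo → Stratus → Solent: 100% × 80% × 44% × 23% = 8.096%.
Via Solent: 49% × 23% = 11.27%.
Via Vireo → Solent: 100% × 7% × 23% = 1.61%.
Total: 35% + 2.024% + 8.096% + 11.27% + 1.61% = 58%.
Rounded: 58.00%.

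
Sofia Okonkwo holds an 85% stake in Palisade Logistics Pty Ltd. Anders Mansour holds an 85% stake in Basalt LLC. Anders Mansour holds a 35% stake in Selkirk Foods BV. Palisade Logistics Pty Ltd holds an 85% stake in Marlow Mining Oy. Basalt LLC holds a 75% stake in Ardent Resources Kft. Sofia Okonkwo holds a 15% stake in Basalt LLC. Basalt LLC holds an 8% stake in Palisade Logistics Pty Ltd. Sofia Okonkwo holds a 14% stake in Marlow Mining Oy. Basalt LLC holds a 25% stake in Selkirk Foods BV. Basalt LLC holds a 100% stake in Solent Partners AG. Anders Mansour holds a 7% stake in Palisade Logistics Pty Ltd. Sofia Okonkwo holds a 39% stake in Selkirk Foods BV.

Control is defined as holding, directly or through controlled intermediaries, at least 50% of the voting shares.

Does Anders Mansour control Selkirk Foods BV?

Anders holds 85% of Basalt, so Anders controls Basalt.
Anders and Basalt together hold 35% + 25% = 60% of Selkirk, so Anders controls Selkirk.

Yes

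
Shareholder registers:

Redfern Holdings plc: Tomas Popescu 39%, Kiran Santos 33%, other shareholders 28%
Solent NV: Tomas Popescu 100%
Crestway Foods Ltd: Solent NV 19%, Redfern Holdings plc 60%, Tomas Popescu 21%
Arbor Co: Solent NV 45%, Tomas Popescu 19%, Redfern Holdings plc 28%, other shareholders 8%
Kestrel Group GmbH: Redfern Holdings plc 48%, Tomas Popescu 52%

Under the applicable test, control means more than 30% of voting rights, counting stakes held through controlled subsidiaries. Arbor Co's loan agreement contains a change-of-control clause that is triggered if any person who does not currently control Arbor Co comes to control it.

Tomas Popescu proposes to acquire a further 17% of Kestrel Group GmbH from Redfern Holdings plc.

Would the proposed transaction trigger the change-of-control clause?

No

The purchase adds only to Tomas's holdings (Redfern's stake shrinks), so Tomas is the only person who could newly come to control Arbor.
Tomas holds 39% of Redfern, so Tomas controls Redfern.
Tomas holds 100% of Solent, so Tomas controls Solent.
Solent and Tomas and Redfern together hold 45% + 19% + 28% = 92% of Arbor, so Tomas controls Arbor.
So Tomas already controls Arbor before the transaction.
After the purchase, Tomas's direct stake in Kestrel rises to 52% + 17% = 69%, and Redfern's stake falls to 31%.
Tomas controlled Arbor already, so this is not a new person acquiring control; every other person's position is unchanged or reduced.
No new person acquires control, so the clause is not triggered.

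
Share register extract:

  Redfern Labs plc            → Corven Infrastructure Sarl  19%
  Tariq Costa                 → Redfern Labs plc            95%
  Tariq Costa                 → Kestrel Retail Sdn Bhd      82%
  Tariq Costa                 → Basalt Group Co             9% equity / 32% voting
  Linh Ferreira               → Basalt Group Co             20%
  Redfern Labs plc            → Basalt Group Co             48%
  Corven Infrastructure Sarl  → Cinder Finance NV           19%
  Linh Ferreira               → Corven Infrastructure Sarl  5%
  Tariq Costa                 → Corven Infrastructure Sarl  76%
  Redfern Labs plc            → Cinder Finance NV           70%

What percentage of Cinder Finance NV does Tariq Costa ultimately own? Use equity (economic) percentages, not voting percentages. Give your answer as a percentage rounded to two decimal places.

Tariq reaches Cinder along 3 paths.
Via Redfern: 95% × 70% = 66.5%.
Via Corven: 76% × 19% = 14.44%.
Via Redfern → Corven: 95% × 19% × 19% = 3.4295%.
Total: 66.5% + 14.44% + 3.4295% = 84.3695%.
Rounded: 84.37%.

84.37%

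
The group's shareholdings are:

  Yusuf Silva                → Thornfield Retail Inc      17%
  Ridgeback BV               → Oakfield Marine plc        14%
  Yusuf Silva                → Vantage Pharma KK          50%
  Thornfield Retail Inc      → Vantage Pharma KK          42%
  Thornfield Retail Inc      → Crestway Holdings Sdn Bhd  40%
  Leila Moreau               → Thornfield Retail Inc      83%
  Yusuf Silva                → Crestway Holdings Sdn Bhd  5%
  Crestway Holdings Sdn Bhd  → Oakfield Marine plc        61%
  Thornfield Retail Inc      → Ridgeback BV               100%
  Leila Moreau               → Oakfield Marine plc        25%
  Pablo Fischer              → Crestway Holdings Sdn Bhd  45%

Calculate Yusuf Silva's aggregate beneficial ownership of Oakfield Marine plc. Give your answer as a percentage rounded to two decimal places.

9.58%

Yusuf reaches Oakfield along 3 paths.
Via Thornfield → Crestway: 17% × 40% × 61% = 4.148%.
Via Crestway: 5% × 61% = 3.05%.
Via Thornfield → Ridgeback: 17% × 100% × 14% = 2.38%.
Total: 4.148% + 3.05% + 2.38% = 9.578%.
Rounded: 9.58%.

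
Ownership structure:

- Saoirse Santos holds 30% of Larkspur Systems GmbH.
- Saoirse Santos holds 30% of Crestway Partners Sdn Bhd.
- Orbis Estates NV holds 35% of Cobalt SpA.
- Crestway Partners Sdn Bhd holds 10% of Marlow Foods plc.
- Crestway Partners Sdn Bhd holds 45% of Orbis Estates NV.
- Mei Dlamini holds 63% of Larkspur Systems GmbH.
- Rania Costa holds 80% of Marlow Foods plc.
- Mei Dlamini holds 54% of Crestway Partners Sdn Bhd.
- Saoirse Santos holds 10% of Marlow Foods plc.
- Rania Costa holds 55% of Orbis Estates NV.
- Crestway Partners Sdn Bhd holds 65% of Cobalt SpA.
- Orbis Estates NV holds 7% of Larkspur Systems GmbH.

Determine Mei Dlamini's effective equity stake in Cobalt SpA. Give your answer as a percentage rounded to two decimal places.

43.61%

Mei reaches Cobalt along 2 paths.
Via Crestway: 54% × 65% = 35.1%.
Via Crestway → Orbis: 54% × 45% × 35% = 8.505%.
Total: 35.1% + 8.505% = 43.605%.
Rounded: 43.61%.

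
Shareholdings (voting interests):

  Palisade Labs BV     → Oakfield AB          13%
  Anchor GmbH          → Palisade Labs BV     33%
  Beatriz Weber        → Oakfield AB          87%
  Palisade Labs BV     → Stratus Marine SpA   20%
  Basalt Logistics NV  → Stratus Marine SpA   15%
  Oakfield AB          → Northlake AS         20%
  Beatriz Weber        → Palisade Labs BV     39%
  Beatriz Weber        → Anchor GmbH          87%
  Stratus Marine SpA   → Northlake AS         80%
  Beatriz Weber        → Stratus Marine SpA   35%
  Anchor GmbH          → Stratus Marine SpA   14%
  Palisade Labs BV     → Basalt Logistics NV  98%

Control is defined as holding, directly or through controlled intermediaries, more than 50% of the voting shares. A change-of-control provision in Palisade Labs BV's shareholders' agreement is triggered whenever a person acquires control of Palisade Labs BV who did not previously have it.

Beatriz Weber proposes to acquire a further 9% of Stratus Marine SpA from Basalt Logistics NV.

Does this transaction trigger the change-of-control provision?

The purchase adds only to Beatriz's holdings (Basalt's stake shrinks), so Beatriz is the only person who could newly come to control Palisade.
Beatriz holds 87% of Anchor, so Beatriz controls Anchor.
Anchor and Beatriz together hold 33% + 39% = 72% of Palisade, so Beatriz controls Palisade.
So Beatriz already controls Palisade before the transaction.
After the purchase, Beatriz's direct stake in Stratus rises to 35% + 9% = 44%, and Basalt's stake falls to 6%.
Beatriz controlled Palisade already, so this is not a new person acquiring control; every other person's position is unchanged or reduced.
No new person acquires control, so the clause is not triggered.

No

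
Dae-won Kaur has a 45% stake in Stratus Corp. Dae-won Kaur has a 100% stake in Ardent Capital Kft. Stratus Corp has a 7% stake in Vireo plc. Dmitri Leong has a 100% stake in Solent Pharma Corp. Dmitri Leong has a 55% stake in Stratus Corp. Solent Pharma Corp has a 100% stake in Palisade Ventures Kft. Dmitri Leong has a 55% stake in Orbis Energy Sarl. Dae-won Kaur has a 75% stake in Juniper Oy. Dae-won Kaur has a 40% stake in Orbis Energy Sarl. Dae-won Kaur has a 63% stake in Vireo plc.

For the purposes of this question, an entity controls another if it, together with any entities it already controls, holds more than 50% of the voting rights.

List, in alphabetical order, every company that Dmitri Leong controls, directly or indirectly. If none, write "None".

Dmitri holds 100% of Solent, so Dmitri controls Solent.
Dmitri holds 55% of Orbis, so Dmitri controls Orbis.
Dmitri holds 55% of Stratus, so Dmitri controls Stratus.
Solent holds 100% of Palisade, so Dmitri controls Palisade.
No other company's threshold is met.

Orbis Energy Sarl, Palisade Ventures Kft, Solent Pharma Corp, Stratus Corp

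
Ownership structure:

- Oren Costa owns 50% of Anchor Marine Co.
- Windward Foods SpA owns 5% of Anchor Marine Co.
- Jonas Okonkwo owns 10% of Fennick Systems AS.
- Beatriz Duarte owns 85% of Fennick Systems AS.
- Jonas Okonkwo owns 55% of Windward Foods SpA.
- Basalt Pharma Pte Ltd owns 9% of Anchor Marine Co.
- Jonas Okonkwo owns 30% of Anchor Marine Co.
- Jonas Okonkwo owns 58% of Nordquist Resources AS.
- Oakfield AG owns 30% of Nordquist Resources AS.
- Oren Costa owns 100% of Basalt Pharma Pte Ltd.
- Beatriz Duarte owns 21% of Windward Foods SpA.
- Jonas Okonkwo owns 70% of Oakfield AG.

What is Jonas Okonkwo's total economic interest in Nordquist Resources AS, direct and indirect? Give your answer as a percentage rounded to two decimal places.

Jonas reaches Nordquist along 2 paths.
Via Oakfield: 70% × 30% = 21%.
Direct stake: 58% = 58%.
Total: 21% + 58% = 79%.
Rounded: 79.00%.

79.00%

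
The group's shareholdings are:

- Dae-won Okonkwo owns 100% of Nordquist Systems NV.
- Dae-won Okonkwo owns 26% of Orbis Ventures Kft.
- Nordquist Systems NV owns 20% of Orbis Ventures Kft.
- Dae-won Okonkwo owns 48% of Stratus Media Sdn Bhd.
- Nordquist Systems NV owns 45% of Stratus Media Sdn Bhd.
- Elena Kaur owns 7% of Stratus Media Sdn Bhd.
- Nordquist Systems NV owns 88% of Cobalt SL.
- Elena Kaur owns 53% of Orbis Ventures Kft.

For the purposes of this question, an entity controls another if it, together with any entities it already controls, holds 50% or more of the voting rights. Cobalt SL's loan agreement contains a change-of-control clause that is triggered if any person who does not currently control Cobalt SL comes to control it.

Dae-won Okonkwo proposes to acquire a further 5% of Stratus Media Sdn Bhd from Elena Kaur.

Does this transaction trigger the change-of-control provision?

No

The purchase adds only to Dae-won's holdings (Elena's stake shrinks), so Dae-won is the only person who could newly come to control Cobalt.
Dae-won holds 100% of Nordquist, so Dae-won controls Nordquist.
Nordquist holds 88% of Cobalt, so Dae-won controls Cobalt.
So Dae-won already controls Cobalt before the transaction.
After the purchase, Dae-won's direct stake in Stratus rises to 48% + 5% = 53%, and Elena's stake falls to 2%.
Dae-won controlled Cobalt already, so this is not a new person acquiring control; every other person's position is unchanged or reduced.
No new person acquires control, so the clause is not triggered.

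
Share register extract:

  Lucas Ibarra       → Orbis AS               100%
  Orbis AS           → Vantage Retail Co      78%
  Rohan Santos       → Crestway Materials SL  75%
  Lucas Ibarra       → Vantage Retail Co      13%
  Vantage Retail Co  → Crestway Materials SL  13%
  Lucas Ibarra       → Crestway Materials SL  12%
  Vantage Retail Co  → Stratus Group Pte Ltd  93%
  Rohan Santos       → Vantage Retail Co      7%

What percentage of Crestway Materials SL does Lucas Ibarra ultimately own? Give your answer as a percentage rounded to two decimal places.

23.83%

Lucas reaches Crestway along 3 paths.
Via Orbis → Vantage: 100% × 78% × 13% = 10.14%.
Via Vantage: 13% × 13% = 1.69%.
Direct stake: 12% = 12%.
Total: 10.14% + 1.69% + 12% = 23.83%.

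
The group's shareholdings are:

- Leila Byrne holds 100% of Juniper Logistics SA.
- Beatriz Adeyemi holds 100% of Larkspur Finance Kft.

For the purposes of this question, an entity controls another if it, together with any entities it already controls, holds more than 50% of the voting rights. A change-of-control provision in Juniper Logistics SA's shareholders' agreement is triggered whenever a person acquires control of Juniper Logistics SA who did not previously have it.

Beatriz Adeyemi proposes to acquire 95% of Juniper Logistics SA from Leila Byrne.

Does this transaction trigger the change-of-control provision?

Yes

The purchase adds only to Beatriz's holdings (Leila's stake shrinks), so Beatriz is the only person who could newly come to control Juniper.
Beatriz holds 100% of Larkspur, so Beatriz controls Larkspur.
Neither Beatriz nor any entity Beatriz controls holds any voting interest in Juniper.
So before the transaction, Beatriz does not control Juniper.
After the purchase, Beatriz holds 95% of Juniper directly, and Leila's stake falls to 5%.
Beatriz holds 95% of Juniper, so Beatriz controls Juniper.
Beatriz did not control Juniper before and does after, so the clause is triggered.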